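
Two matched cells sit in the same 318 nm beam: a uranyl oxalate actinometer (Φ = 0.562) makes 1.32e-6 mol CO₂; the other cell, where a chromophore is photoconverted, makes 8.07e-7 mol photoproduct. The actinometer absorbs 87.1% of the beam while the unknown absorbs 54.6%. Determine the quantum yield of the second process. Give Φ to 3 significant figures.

Photons absorbed by the actinometer: 1.32e-6 / 0.562 = 2.349e-6 mol.
Incident flux: 2.349e-6 / 0.871 = 2.697e-6 einstein.
Absorbed by unknown: 0.546 × 2.697e-6 = 1.473e-6 mol.
Φ(unknown) = 8.07e-7 / 1.473e-6 = 0.548.

Φ = 0.548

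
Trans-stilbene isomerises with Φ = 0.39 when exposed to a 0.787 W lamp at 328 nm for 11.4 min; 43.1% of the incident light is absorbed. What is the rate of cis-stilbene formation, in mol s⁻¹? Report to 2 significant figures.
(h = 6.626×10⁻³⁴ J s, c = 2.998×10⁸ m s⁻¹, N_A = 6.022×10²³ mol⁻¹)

Photon energy at 328 nm: hc/λ = (6.626×10⁻³⁴)(2.998×10⁸)/(328×10⁻⁹) = 6.056×10⁻¹⁹ J.
Energy delivered: (0.787 W)(684 s) = 538.3 J.
Photons incident: 538.3 / 6.056×10⁻¹⁹ = 8.889×10²⁰, i.e. 8.889×10²⁰/6.022×10²³ = 0.001476 mol.
Photons absorbed: 0.431 × 0.001476 = 6.362×10⁻⁴ mol.
Product formed: 0.39 × 6.362×10⁻⁴ = 2.481×10⁻⁴ mol.
Rate: 2.481×10⁻⁴ / 684 s = 3.6×10⁻⁷ mol s⁻¹.

3.6×10⁻⁷ mol s⁻¹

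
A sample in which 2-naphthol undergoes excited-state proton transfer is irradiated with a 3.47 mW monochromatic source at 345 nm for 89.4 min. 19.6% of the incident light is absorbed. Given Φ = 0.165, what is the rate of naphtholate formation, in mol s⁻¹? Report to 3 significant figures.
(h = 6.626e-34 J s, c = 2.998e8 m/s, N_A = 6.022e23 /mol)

3.24e-10 mol s⁻¹

Photon energy at 345 nm: hc/λ = (6.626e-34)(2.998e8)/(345e-9) = 5.758e-19 J.
Energy delivered: (3.47 mW)(5364 s) = 18.61 J.
Photons incident: 18.61 / 5.758e-19 = 3.232e19, i.e. 3.232e19/6.022e23 = 5.367e-5 mol.
Photons absorbed: 0.196 × 5.367e-5 = 1.052e-5 mol.
Product formed: 0.165 × 1.052e-5 = 1.736e-6 mol.
Rate: 1.736e-6 / 5364 s = 3.24e-10 mol s⁻¹.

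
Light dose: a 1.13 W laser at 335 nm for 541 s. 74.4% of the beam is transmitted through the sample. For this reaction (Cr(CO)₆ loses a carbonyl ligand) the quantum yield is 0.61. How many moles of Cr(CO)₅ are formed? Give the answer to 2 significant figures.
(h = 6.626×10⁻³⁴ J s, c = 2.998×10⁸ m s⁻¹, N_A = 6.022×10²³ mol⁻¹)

2.7×10⁻⁴ mol

Photon energy at 335 nm: hc/λ = (6.626×10⁻³⁴)(2.998×10⁸)/(335×10⁻⁹) = 5.930×10⁻¹⁹ J.
Energy delivered: (1.13 W)(541 s) = 611.3 J.
Photons incident: 611.3 / 5.930×10⁻¹⁹ = 1.031×10²¹, i.e. 1.031×10²¹/6.022×10²³ = 0.001712 mol.
Fraction absorbed: 1 − 74.4/100 = 0.2560.
Photons absorbed: 0.2560 × 0.001712 = 4.383×10⁻⁴ mol.
Product: Φ × n_abs = 0.61 × 4.383×10⁻⁴ = 2.674×10⁻⁴ mol.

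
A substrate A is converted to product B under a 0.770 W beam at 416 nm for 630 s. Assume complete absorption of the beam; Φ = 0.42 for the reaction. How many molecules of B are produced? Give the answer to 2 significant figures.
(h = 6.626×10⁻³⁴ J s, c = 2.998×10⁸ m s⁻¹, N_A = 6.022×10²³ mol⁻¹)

Photon energy at 416 nm: hc/λ = (6.626×10⁻³⁴)(2.998×10⁸)/(416×10⁻⁹) = 4.775×10⁻¹⁹ J.
Energy delivered: (0.770 W)(630 s) = 485.1 J.
Photons incident: 485.1 / 4.775×10⁻¹⁹ = 1.016×10²¹, i.e. 1.016×10²¹/6.022×10²³ = 0.001687 mol.
Product: Φ × n_abs = 0.42 × 0.001687 = 7.085×10⁻⁴ mol.
As a count: 7.085×10⁻⁴ × 6.022×10²³ = 4.3×10²⁰.

4.3×10²⁰ molecules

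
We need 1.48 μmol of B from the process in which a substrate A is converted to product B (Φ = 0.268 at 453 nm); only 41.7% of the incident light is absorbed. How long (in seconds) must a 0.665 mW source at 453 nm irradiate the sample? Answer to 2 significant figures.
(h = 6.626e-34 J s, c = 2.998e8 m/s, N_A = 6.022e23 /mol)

Product: 1.48 μmol = 1.48e-6 mol.
Photons that must be absorbed: 1.48e-6 / 0.268 = 5.522e-6 mol.
Incident photons needed: 5.522e-6 / 0.417 = 1.324e-5 mol.
Photon energy: hc/λ = 4.385e-19 J; per mole, 2.641e5 J mol⁻¹.
Energy required: 1.324e-5 × 2.641e5 = 3.497 J.
Time: 3.497 J / 0.000665 W = 5300 s.

t ≈ 5300 s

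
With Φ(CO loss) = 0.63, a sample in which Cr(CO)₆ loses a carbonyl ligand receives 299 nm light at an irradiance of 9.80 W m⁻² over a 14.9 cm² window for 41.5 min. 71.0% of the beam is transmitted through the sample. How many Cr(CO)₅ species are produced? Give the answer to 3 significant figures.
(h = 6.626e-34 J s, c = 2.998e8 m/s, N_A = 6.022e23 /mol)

1.00e19 species

Photon energy at 299 nm: hc/λ = (6.626e-34)(2.998e8)/(299e-9) = 6.644e-19 J.
Energy delivered: (9.80 W m⁻²)(14.9e-4 m²)(2490 s) = 36.36 J.
Photons incident: 36.36 / 6.644e-19 = 5.473e19, i.e. 5.473e19/6.022e23 = 9.088e-5 mol.
Fraction absorbed: 1 − 71.0/100 = 0.2900.
Photons absorbed: 0.2900 × 9.088e-5 = 2.636e-5 mol.
Product: Φ × n_abs = 0.63 × 2.636e-5 = 1.661e-5 mol.
As a count: 1.661e-5 × 6.022e23 = 1.00e19.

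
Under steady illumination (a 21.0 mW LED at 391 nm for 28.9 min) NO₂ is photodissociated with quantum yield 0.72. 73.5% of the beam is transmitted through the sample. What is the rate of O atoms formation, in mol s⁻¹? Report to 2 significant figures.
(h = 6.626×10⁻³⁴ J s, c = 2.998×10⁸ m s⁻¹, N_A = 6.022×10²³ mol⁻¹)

1.3×10⁻⁸ mol s⁻¹

Photon energy at 391 nm: hc/λ = (6.626×10⁻³⁴)(2.998×10⁸)/(391×10⁻⁹) = 5.080×10⁻¹⁹ J.
Energy delivered: (21.0 mW)(1734 s) = 36.41 J.
Photons incident: 36.41 / 5.080×10⁻¹⁹ = 7.167×10¹⁹, i.e. 7.167×10¹⁹/6.022×10²³ = 1.190×10⁻⁴ mol.
Fraction absorbed: 1 − 73.5/100 = 0.2650.
Photons absorbed: 0.2650 × 1.190×10⁻⁴ = 3.154×10⁻⁵ mol.
Product formed: 0.72 × 3.154×10⁻⁵ = 2.271×10⁻⁵ mol.
Rate: 2.271×10⁻⁵ / 1734 s = 1.3×10⁻⁸ mol s⁻¹.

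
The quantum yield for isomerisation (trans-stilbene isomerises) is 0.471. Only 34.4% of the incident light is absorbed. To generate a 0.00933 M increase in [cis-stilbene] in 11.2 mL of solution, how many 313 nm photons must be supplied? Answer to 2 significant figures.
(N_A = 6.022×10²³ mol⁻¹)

3.9×10²⁰ photons

Product: (0.00933 M)(0.0112 L) = 1.045×10⁻⁴ mol.
Photons that must be absorbed: 1.045×10⁻⁴ / 0.471 = 2.219×10⁻⁴ mol.
Incident photons needed: 2.219×10⁻⁴ / 0.344 = 6.451×10⁻⁴ mol.
Photon count: 6.451×10⁻⁴ × 6.022×10²³ = 3.9×10²⁰.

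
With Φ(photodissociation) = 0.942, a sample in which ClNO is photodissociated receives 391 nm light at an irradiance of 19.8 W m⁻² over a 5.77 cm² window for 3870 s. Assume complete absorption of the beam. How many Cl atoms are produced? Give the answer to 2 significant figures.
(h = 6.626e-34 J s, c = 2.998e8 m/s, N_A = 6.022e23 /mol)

Photon energy at 391 nm: hc/λ = (6.626e-34)(2.998e8)/(391e-9) = 5.080e-19 J.
Energy delivered: (19.8 W m⁻²)(5.77e-4 m²)(3870 s) = 44.21 J.
Photons incident: 44.21 / 5.080e-19 = 8.703e19, i.e. 8.703e19/6.022e23 = 1.445e-4 mol.
Product: Φ × n_abs = 0.942 × 1.445e-4 = 1.361e-4 mol.
As a count: 1.361e-4 × 6.022e23 = 8.2e19.

8.2e19 atoms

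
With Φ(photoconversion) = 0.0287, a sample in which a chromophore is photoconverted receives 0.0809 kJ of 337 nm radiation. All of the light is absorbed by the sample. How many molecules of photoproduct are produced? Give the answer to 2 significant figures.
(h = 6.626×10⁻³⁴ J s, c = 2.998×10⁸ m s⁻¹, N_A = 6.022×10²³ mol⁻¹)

3.9×10¹⁸ molecules

Photon energy at 337 nm: hc/λ = (6.626×10⁻³⁴)(2.998×10⁸)/(337×10⁻⁹) = 5.895×10⁻¹⁹ J.
Incident energy: 0.0809 kJ = 80.9 J.
Photons incident: 80.9 / 5.895×10⁻¹⁹ = 1.372×10²⁰, i.e. 1.372×10²⁰/6.022×10²³ = 2.278×10⁻⁴ mol.
Product: Φ × n_abs = 0.0287 × 2.278×10⁻⁴ = 6.538×10⁻⁶ mol.
As a count: 6.538×10⁻⁶ × 6.022×10²³ = 3.9×10¹⁸.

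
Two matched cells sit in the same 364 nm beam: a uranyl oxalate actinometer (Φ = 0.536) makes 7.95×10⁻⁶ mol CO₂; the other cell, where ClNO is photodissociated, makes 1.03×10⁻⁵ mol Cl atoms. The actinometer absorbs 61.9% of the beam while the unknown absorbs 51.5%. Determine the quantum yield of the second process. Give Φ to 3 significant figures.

Photons absorbed by the actinometer: 7.95×10⁻⁶ / 0.536 = 1.483×10⁻⁵ mol.
Incident flux: 1.483×10⁻⁵ / 0.619 = 2.396×10⁻⁵ einstein.
Absorbed by unknown: 0.515 × 2.396×10⁻⁵ = 1.234×10⁻⁵ mol.
Φ(unknown) = 1.03×10⁻⁵ / 1.234×10⁻⁵ = 0.835.

Φ = 0.835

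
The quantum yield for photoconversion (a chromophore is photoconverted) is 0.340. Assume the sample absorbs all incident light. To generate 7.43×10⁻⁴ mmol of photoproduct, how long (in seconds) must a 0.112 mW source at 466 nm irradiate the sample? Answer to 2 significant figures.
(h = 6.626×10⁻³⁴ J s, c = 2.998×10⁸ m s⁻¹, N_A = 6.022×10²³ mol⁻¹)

t ≈ 5000 s

Product: 7.43×10⁻⁴ mmol = 7.43×10⁻⁷ mol.
Photons that must be absorbed: 7.43×10⁻⁷ / 0.340 = 2.185×10⁻⁶ mol.
Photon energy: hc/λ = 4.263×10⁻¹⁹ J; per mole, 2.567×10⁵ J mol⁻¹.
Energy required: 2.185×10⁻⁶ × 2.567×10⁵ = 0.5609 J.
Time: 0.5609 J / 0.000112 W = 5000 s.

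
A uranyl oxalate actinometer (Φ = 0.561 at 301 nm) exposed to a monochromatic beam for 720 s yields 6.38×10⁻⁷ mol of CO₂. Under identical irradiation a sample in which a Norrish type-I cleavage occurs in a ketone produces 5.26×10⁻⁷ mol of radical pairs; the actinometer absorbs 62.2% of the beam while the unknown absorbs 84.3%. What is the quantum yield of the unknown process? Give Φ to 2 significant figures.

Photons absorbed by the actinometer: 6.38×10⁻⁷ / 0.561 = 1.137×10⁻⁶ mol.
Incident flux: 1.137×10⁻⁶ / 0.622 = 1.828×10⁻⁶ einstein.
Absorbed by unknown: 0.843 × 1.828×10⁻⁶ = 1.541×10⁻⁶ mol.
Φ(unknown) = 5.26×10⁻⁷ / 1.541×10⁻⁶ = 0.34.

Φ = 0.34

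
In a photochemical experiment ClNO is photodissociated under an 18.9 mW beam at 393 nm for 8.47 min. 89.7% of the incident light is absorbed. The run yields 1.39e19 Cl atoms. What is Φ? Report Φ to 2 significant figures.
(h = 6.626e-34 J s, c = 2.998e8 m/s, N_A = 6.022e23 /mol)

Product: 1.39e19 / 6.022e23 = 2.308e-5 mol.
Photon energy at 393 nm: hc/λ = (6.626e-34)(2.998e8)/(393e-9) = 5.055e-19 J.
Energy delivered: (18.9 mW)(508.2 s) = 9.605 J.
Photons incident: 9.605 / 5.055e-19 = 1.900e19, i.e. 1.900e19/6.022e23 = 3.155e-5 mol.
Photons absorbed: 0.897 × 3.155e-5 = 2.830e-5 mol.
Φ = 2.308e-5 mol / 2.830e-5 mol photons = 0.82.

Φ = 0.82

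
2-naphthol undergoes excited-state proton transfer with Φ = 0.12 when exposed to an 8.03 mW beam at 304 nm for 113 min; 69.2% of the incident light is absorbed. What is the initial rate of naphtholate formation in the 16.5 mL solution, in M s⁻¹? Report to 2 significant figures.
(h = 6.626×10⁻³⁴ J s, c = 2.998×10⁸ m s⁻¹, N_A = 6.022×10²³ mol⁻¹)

Photon energy at 304 nm: hc/λ = (6.626×10⁻³⁴)(2.998×10⁸)/(304×10⁻⁹) = 6.534×10⁻¹⁹ J.
Energy delivered: (8.03 mW)(6780 s) = 54.44 J.
Photons incident: 54.44 / 6.534×10⁻¹⁹ = 8.332×10¹⁹, i.e. 8.332×10¹⁹/6.022×10²³ = 1.384×10⁻⁴ mol.
Photons absorbed: 0.692 × 1.384×10⁻⁴ = 9.577×10⁻⁵ mol.
Product formed: 0.12 × 9.577×10⁻⁵ = 1.149×10⁻⁵ mol.
Rate: 1.149×10⁻⁵ mol / (6780 s × 0.0165 L) = 1.0×10⁻⁷ M s⁻¹.

1.0×10⁻⁷ M s⁻¹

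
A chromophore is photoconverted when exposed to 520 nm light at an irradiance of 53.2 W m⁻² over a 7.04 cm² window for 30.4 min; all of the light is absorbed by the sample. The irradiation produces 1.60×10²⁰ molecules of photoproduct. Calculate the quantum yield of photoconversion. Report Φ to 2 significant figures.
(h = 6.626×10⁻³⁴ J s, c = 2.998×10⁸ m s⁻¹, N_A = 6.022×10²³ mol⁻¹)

Product: 1.60×10²⁰ / 6.022×10²³ = 2.657×10⁻⁴ mol.
Photon energy at 520 nm: hc/λ = (6.626×10⁻³⁴)(2.998×10⁸)/(520×10⁻⁹) = 3.820×10⁻¹⁹ J.
Energy delivered: (53.2 W m⁻²)(7.04×10⁻⁴ m²)(1824 s) = 68.31 J.
Photons incident: 68.31 / 3.820×10⁻¹⁹ = 1.788×10²⁰, i.e. 1.788×10²⁰/6.022×10²³ = 2.969×10⁻⁴ mol.
Φ = 2.657×10⁻⁴ mol / 2.969×10⁻⁴ mol photons = 0.89.

Φ = 0.89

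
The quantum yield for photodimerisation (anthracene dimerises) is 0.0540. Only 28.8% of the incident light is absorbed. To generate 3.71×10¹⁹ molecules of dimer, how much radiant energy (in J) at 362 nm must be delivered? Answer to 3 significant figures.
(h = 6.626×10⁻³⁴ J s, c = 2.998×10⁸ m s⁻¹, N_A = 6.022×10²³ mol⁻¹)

1310 J

Product: 3.71×10¹⁹ / 6.022×10²³ = 6.161×10⁻⁵ mol.
Photons that must be absorbed: 6.161×10⁻⁵ / 0.0540 = 0.001141 mol.
Incident photons needed: 0.001141 / 0.288 = 0.003962 mol.
Photon energy: hc/λ = 5.487×10⁻¹⁹ J; per mole, 3.304×10⁵ J mol⁻¹.
Energy required: 0.003962 × 3.304×10⁵ = 1310 J.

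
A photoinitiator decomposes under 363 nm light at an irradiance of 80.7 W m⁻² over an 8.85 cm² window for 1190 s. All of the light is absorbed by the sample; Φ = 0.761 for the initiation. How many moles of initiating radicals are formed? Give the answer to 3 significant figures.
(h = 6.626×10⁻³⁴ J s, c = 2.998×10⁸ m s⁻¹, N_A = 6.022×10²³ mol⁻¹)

1.96×10⁻⁴ mol

Photon energy at 363 nm: hc/λ = (6.626×10⁻³⁴)(2.998×10⁸)/(363×10⁻⁹) = 5.472×10⁻¹⁹ J.
Energy delivered: (80.7 W m⁻²)(8.85×10⁻⁴ m²)(1190 s) = 84.99 J.
Photons incident: 84.99 / 5.472×10⁻¹⁹ = 1.553×10²⁰, i.e. 1.553×10²⁰/6.022×10²³ = 2.579×10⁻⁴ mol.
Product: Φ × n_abs = 0.761 × 2.579×10⁻⁴ = 1.963×10⁻⁴ mol.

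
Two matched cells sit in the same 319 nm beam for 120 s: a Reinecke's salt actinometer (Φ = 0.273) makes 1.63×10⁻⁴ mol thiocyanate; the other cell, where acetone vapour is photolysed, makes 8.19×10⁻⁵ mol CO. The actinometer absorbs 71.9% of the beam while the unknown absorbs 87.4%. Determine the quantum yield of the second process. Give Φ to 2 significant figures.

Φ = 0.11

Photons absorbed by the actinometer: 1.63×10⁻⁴ / 0.273 = 5.971×10⁻⁴ mol.
Incident flux: 5.971×10⁻⁴ / 0.719 = 8.305×10⁻⁴ einstein.
Absorbed by unknown: 0.874 × 8.305×10⁻⁴ = 7.259×10⁻⁴ mol.
Φ(unknown) = 8.19×10⁻⁵ / 7.259×10⁻⁴ = 0.11.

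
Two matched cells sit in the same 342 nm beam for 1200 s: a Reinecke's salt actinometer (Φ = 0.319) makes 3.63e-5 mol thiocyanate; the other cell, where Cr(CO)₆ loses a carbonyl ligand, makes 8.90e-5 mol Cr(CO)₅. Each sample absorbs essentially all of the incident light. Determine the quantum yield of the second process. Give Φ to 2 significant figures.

Photons absorbed by the actinometer: 3.63e-5 / 0.319 = 1.138e-4 mol.
Φ(unknown) = 8.90e-5 / 1.138e-4 = 0.78.

Φ = 0.78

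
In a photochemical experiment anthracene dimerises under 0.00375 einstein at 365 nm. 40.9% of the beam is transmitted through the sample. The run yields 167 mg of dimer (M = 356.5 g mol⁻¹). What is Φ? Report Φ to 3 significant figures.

Product: 167 mg / 356.5 g mol⁻¹ = 4.684×10⁻⁴ mol.
Fraction absorbed: 1 − 40.9/100 = 0.5910.
Photons absorbed: 0.5910 × 0.00375 = 0.002216 mol.
Φ = 4.684×10⁻⁴ mol / 0.002216 mol photons = 0.211.

Φ = 0.211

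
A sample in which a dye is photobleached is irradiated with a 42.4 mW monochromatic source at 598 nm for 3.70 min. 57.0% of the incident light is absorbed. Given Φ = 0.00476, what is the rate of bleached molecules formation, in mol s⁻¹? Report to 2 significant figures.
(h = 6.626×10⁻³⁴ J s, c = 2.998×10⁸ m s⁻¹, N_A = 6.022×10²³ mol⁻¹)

5.8×10⁻¹⁰ mol s⁻¹

Photon energy at 598 nm: hc/λ = (6.626×10⁻³⁴)(2.998×10⁸)/(598×10⁻⁹) = 3.322×10⁻¹⁹ J.
Energy delivered: (42.4 mW)(222 s) = 9.413 J.
Photons incident: 9.413 / 3.322×10⁻¹⁹ = 2.834×10¹⁹, i.e. 2.834×10¹⁹/6.022×10²³ = 4.706×10⁻⁵ mol.
Photons absorbed: 0.570 × 4.706×10⁻⁵ = 2.682×10⁻⁵ mol.
Product formed: 0.00476 × 2.682×10⁻⁵ = 1.277×10⁻⁷ mol.
Rate: 1.277×10⁻⁷ / 222 s = 5.8×10⁻¹⁰ mol s⁻¹.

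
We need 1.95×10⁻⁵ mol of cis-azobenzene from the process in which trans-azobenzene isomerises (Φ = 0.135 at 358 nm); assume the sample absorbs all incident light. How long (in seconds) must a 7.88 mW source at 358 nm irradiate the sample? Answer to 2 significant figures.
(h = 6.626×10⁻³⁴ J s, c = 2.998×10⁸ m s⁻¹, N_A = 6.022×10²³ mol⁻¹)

Photons that must be absorbed: 1.95×10⁻⁵ / 0.135 = 1.444×10⁻⁴ mol.
Photon energy: hc/λ = 5.549×10⁻¹⁹ J; per mole, 3.342×10⁵ J mol⁻¹.
Energy required: 1.444×10⁻⁴ × 3.342×10⁵ = 48.26 J.
Time: 48.26 J / 0.00788 W = 6100 s.

t ≈ 6100 s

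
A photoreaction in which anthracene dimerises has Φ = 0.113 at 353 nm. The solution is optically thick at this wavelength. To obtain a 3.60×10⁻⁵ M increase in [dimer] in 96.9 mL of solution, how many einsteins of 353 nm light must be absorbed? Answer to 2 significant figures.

3.1×10⁻⁵ einstein

Product: (3.60×10⁻⁵ M)(0.0969 L) = 3.488×10⁻⁶ mol.
Photons that must be absorbed: 3.488×10⁻⁶ / 0.113 = 3.087×10⁻⁵ mol.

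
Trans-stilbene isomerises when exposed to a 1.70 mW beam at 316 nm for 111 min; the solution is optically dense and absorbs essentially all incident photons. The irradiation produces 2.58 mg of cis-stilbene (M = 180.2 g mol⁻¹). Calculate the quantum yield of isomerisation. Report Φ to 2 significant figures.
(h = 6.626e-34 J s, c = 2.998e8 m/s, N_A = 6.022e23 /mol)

Product: 2.58 mg / 180.2 g mol⁻¹ = 1.432e-5 mol.
Photon energy at 316 nm: hc/λ = (6.626e-34)(2.998e8)/(316e-9) = 6.286e-19 J.
Energy delivered: (1.70 mW)(6660 s) = 11.32 J.
Photons incident: 11.32 / 6.286e-19 = 1.801e19, i.e. 1.801e19/6.022e23 = 2.991e-5 mol.
Φ = 1.432e-5 mol / 2.991e-5 mol photons = 0.48.

Φ = 0.48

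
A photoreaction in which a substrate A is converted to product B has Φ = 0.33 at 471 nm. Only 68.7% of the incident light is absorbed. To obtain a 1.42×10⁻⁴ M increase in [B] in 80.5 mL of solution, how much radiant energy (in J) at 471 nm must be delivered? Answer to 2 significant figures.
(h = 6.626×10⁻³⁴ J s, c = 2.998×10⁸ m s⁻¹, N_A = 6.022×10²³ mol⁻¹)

13 J

Product: (1.42×10⁻⁴ M)(0.0805 L) = 1.143×10⁻⁵ mol.
Photons that must be absorbed: 1.143×10⁻⁵ / 0.33 = 3.464×10⁻⁵ mol.
Incident photons needed: 3.464×10⁻⁵ / 0.687 = 5.042×10⁻⁵ mol.
Photon energy: hc/λ = 4.218×10⁻¹⁹ J; per mole, 2.540×10⁵ J mol⁻¹.
Energy required: 5.042×10⁻⁵ × 2.540×10⁵ = 13 J.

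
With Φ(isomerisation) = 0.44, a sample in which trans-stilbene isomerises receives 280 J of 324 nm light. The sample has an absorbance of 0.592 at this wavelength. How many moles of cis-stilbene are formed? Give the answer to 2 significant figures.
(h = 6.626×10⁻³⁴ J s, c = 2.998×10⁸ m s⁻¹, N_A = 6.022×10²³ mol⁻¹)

Photon energy at 324 nm: hc/λ = (6.626×10⁻³⁴)(2.998×10⁸)/(324×10⁻⁹) = 6.131×10⁻¹⁹ J.
Photons incident: 280 / 6.131×10⁻¹⁹ = 4.567×10²⁰, i.e. 4.567×10²⁰/6.022×10²³ = 7.584×10⁻⁴ mol.
Fraction absorbed: 1 − 10^(−0.592) = 0.7441.
Photons absorbed: 0.7441 × 7.584×10⁻⁴ = 5.643×10⁻⁴ mol.
Product: Φ × n_abs = 0.44 × 5.643×10⁻⁴ = 2.483×10⁻⁴ mol.

2.5×10⁻⁴ mol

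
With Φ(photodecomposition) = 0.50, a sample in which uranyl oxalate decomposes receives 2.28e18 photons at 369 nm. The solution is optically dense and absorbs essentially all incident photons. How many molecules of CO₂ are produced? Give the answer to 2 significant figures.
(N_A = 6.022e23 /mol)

Moles of photons: 2.28e18 / 6.022e23 = 3.786e-6 mol.
Product: Φ × n_abs = 0.50 × 3.786e-6 = 1.893e-6 mol.
As a count: 1.893e-6 × 6.022e23 = 1.1e18.

1.1e18 molecules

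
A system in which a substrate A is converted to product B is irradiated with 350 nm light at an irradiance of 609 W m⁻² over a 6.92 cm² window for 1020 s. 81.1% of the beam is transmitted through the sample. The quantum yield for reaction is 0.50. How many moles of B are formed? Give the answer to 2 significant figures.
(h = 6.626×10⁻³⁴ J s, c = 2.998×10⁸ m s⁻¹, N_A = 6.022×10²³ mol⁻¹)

1.2×10⁻⁴ mol

Photon energy at 350 nm: hc/λ = (6.626×10⁻³⁴)(2.998×10⁸)/(350×10⁻⁹) = 5.676×10⁻¹⁹ J.
Energy delivered: (609 W m⁻²)(6.92×10⁻⁴ m²)(1020 s) = 429.9 J.
Photons incident: 429.9 / 5.676×10⁻¹⁹ = 7.574×10²⁰, i.e. 7.574×10²⁰/6.022×10²³ = 0.001258 mol.
Fraction absorbed: 1 − 81.1/100 = 0.1890.
Photons absorbed: 0.1890 × 0.001258 = 2.378×10⁻⁴ mol.
Product: Φ × n_abs = 0.50 × 2.378×10⁻⁴ = 1.189×10⁻⁴ mol.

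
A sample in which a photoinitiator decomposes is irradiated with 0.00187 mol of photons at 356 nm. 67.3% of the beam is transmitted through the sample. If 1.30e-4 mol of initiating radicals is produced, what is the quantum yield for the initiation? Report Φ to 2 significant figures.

Fraction absorbed: 1 − 67.3/100 = 0.3270.
Photons absorbed: 0.3270 × 0.00187 = 6.115e-4 mol.
Φ = 1.30e-4 mol / 6.115e-4 mol photons = 0.21.

Φ = 0.21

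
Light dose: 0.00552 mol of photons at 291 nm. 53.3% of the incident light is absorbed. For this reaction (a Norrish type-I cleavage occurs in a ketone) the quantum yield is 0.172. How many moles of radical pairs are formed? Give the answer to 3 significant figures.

Photons absorbed: 0.533 × 0.00552 = 0.002942 mol.
Product: Φ × n_abs = 0.172 × 0.002942 = 5.060e-4 mol.

5.06e-4 mol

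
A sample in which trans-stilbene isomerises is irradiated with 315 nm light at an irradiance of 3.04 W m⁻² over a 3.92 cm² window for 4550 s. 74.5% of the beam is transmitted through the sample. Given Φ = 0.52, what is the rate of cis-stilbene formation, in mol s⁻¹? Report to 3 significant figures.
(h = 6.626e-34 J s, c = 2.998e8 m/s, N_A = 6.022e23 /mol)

4.16e-10 mol s⁻¹

Photon energy at 315 nm: hc/λ = (6.626e-34)(2.998e8)/(315e-9) = 6.306e-19 J.
Energy delivered: (3.04 W m⁻²)(3.92e-4 m²)(4550 s) = 5.422 J.
Photons incident: 5.422 / 6.306e-19 = 8.598e18, i.e. 8.598e18/6.022e23 = 1.428e-5 mol.
Fraction absorbed: 1 − 74.5/100 = 0.2550.
Photons absorbed: 0.2550 × 1.428e-5 = 3.641e-6 mol.
Product formed: 0.52 × 3.641e-6 = 1.893e-6 mol.
Rate: 1.893e-6 / 4550 s = 4.16e-10 mol s⁻¹.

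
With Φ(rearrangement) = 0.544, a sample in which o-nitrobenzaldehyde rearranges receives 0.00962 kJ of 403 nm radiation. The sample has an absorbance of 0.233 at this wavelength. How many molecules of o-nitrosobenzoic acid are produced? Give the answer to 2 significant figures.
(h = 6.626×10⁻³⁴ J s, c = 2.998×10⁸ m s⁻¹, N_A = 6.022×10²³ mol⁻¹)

Photon energy at 403 nm: hc/λ = (6.626×10⁻³⁴)(2.998×10⁸)/(403×10⁻⁹) = 4.929×10⁻¹⁹ J.
Incident energy: 0.00962 kJ = 9.62 J.
Photons incident: 9.62 / 4.929×10⁻¹⁹ = 1.952×10¹⁹, i.e. 1.952×10¹⁹/6.022×10²³ = 3.241×10⁻⁵ mol.
Fraction absorbed: 1 − 10^(−0.233) = 0.4152.
Photons absorbed: 0.4152 × 3.241×10⁻⁵ = 1.346×10⁻⁵ mol.
Product: Φ × n_abs = 0.544 × 1.346×10⁻⁵ = 7.322×10⁻⁶ mol.
As a count: 7.322×10⁻⁶ × 6.022×10²³ = 4.4×10¹⁸.

4.4×10¹⁸ molecules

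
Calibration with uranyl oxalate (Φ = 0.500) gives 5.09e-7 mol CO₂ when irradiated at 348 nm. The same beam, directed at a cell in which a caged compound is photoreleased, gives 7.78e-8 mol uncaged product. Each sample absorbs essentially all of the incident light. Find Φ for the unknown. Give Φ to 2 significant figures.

Φ = 0.076

Photons absorbed by the actinometer: 5.09e-7 / 0.500 = 1.018e-6 mol.
Φ(unknown) = 7.78e-8 / 1.018e-6 = 0.076.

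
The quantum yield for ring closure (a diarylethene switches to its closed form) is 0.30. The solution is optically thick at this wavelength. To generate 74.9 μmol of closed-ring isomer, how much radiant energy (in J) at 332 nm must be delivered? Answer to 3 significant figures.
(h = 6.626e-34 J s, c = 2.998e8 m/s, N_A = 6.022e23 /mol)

Product: 74.9 μmol = 7.49e-5 mol.
Photons that must be absorbed: 7.49e-5 / 0.30 = 2.497e-4 mol.
Photon energy: hc/λ = 5.983e-19 J; per mole, 3.603e5 J mol⁻¹.
Energy required: 2.497e-4 × 3.603e5 = 90.0 J.

90.0 J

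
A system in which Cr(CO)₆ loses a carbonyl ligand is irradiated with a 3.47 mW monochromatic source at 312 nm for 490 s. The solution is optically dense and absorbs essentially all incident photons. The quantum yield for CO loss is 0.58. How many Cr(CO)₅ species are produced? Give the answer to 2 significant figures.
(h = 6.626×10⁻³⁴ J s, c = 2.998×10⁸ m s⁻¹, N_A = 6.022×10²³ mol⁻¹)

1.5×10¹⁸ species

Photon energy at 312 nm: hc/λ = (6.626×10⁻³⁴)(2.998×10⁸)/(312×10⁻⁹) = 6.367×10⁻¹⁹ J.
Energy delivered: (3.47 mW)(490 s) = 1.700 J.
Photons incident: 1.700 / 6.367×10⁻¹⁹ = 2.670×10¹⁸, i.e. 2.670×10¹⁸/6.022×10²³ = 4.434×10⁻⁶ mol.
Product: Φ × n_abs = 0.58 × 4.434×10⁻⁶ = 2.572×10⁻⁶ mol.
As a count: 2.572×10⁻⁶ × 6.022×10²³ = 1.5×10¹⁸.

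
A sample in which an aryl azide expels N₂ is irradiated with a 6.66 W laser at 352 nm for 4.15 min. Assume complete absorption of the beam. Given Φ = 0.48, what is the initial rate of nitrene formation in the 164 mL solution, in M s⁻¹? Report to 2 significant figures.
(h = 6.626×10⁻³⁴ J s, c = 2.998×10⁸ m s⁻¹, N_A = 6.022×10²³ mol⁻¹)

5.7×10⁻⁵ M s⁻¹

Photon energy at 352 nm: hc/λ = (6.626×10⁻³⁴)(2.998×10⁸)/(352×10⁻⁹) = 5.643×10⁻¹⁹ J.
Energy delivered: (6.66 W)(249 s) = 1658 J.
Photons incident: 1658 / 5.643×10⁻¹⁹ = 2.938×10²¹, i.e. 2.938×10²¹/6.022×10²³ = 0.004879 mol.
Product formed: 0.48 × 0.004879 = 0.002342 mol.
Rate: 0.002342 mol / (249 s × 0.164 L) = 5.7×10⁻⁵ M s⁻¹.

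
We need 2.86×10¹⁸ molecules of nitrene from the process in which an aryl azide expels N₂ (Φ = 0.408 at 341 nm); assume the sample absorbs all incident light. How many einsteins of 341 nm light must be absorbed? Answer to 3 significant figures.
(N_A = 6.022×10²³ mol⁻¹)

1.16×10⁻⁵ einstein

Product: 2.86×10¹⁸ / 6.022×10²³ = 4.749×10⁻⁶ mol.
Photons that must be absorbed: 4.749×10⁻⁶ / 0.408 = 1.164×10⁻⁵ mol.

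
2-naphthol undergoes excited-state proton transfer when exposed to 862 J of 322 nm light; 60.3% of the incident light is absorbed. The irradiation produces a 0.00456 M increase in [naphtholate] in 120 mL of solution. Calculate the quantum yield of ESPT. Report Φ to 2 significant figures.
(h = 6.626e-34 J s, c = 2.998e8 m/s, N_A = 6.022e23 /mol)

Product: (0.00456 M)(0.12 L) = 5.472e-4 mol.
Photon energy at 322 nm: hc/λ = (6.626e-34)(2.998e8)/(322e-9) = 6.169e-19 J.
Photons incident: 862 / 6.169e-19 = 1.397e21, i.e. 1.397e21/6.022e23 = 0.002320 mol.
Photons absorbed: 0.603 × 0.002320 = 0.001399 mol.
Φ = 5.472e-4 mol / 0.001399 mol photons = 0.39.

Φ = 0.39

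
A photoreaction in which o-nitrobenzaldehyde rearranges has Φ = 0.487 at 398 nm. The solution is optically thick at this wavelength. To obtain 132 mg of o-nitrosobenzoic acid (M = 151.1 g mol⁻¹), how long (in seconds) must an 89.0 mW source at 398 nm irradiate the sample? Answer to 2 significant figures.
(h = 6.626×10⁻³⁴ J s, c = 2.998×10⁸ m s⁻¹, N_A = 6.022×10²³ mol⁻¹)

t ≈ 6100 s

Product: 132 mg / 151.1 g mol⁻¹ = 8.736×10⁻⁴ mol.
Photons that must be absorbed: 8.736×10⁻⁴ / 0.487 = 0.001794 mol.
Photon energy: hc/λ = 4.991×10⁻¹⁹ J; per mole, 3.006×10⁵ J mol⁻¹.
Energy required: 0.001794 × 3.006×10⁵ = 539.3 J.
Time: 539.3 J / 0.089 W = 6100 s.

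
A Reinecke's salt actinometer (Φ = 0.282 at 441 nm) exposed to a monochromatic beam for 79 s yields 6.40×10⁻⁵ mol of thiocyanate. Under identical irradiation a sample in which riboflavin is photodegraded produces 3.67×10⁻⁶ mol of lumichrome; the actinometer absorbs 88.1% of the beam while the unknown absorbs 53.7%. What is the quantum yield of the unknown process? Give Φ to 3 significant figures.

Photons absorbed by the actinometer: 6.40×10⁻⁵ / 0.282 = 2.270×10⁻⁴ mol.
Incident flux: 2.270×10⁻⁴ / 0.881 = 2.577×10⁻⁴ einstein.
Absorbed by unknown: 0.537 × 2.577×10⁻⁴ = 1.384×10⁻⁴ mol.
Φ(unknown) = 3.67×10⁻⁶ / 1.384×10⁻⁴ = 0.0265.

Φ = 0.0265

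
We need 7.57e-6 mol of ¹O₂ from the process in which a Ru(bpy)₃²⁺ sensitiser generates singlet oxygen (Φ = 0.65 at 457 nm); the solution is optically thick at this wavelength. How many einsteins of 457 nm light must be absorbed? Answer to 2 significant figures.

1.2e-5 einstein

Photons that must be absorbed: 7.57e-6 / 0.65 = 1.165e-5 mol.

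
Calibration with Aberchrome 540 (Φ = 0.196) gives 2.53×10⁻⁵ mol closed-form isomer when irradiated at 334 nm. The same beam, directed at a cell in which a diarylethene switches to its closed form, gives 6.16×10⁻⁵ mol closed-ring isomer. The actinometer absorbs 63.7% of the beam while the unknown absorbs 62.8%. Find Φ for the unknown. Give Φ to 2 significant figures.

Photons absorbed by the actinometer: 2.53×10⁻⁵ / 0.196 = 1.291×10⁻⁴ mol.
Incident flux: 1.291×10⁻⁴ / 0.637 = 2.027×10⁻⁴ einstein.
Absorbed by unknown: 0.628 × 2.027×10⁻⁴ = 1.273×10⁻⁴ mol.
Φ(unknown) = 6.16×10⁻⁵ / 1.273×10⁻⁴ = 0.48.

Φ = 0.48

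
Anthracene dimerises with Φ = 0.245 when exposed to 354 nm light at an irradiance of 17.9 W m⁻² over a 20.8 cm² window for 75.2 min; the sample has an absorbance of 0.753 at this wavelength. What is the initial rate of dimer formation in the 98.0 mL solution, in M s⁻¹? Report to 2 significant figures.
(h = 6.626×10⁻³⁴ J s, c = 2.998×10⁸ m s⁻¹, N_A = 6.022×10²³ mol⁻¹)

2.3×10⁻⁷ M s⁻¹

Photon energy at 354 nm: hc/λ = (6.626×10⁻³⁴)(2.998×10⁸)/(354×10⁻⁹) = 5.612×10⁻¹⁹ J.
Energy delivered: (17.9 W m⁻²)(20.8×10⁻⁴ m²)(4512 s) = 168.0 J.
Photons incident: 168.0 / 5.612×10⁻¹⁹ = 2.994×10²⁰, i.e. 2.994×10²⁰/6.022×10²³ = 4.972×10⁻⁴ mol.
Fraction absorbed: 1 − 10^(−0.753) = 0.8234.
Photons absorbed: 0.8234 × 4.972×10⁻⁴ = 4.094×10⁻⁴ mol.
Product formed: 0.245 × 4.094×10⁻⁴ = 1.003×10⁻⁴ mol.
Rate: 1.003×10⁻⁴ mol / (4512 s × 0.098 L) = 2.3×10⁻⁷ M s⁻¹.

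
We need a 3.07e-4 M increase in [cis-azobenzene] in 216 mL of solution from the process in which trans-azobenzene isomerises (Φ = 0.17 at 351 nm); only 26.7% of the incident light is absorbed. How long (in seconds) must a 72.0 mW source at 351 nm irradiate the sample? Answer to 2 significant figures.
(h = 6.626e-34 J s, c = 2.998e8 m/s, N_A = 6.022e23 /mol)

Product: (3.07e-4 M)(0.216 L) = 6.631e-5 mol.
Photons that must be absorbed: 6.631e-5 / 0.17 = 3.901e-4 mol.
Incident photons needed: 3.901e-4 / 0.267 = 0.001461 mol.
Photon energy: hc/λ = 5.659e-19 J; per mole, 3.408e5 J mol⁻¹.
Energy required: 0.001461 × 3.408e5 = 497.9 J.
Time: 497.9 J / 0.072 W = 6900 s.

t ≈ 6900 s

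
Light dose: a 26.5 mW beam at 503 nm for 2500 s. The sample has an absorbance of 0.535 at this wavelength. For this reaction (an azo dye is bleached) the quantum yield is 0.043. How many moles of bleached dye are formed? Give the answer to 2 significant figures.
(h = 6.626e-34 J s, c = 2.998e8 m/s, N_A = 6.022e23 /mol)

8.5e-6 mol

Photon energy at 503 nm: hc/λ = (6.626e-34)(2.998e8)/(503e-9) = 3.949e-19 J.
Energy delivered: (26.5 mW)(2500 s) = 66.25 J.
Photons incident: 66.25 / 3.949e-19 = 1.678e20, i.e. 1.678e20/6.022e23 = 2.786e-4 mol.
Fraction absorbed: 1 − 10^(−0.535) = 0.7083.
Photons absorbed: 0.7083 × 2.786e-4 = 1.973e-4 mol.
Product: Φ × n_abs = 0.043 × 1.973e-4 = 8.484e-6 mol.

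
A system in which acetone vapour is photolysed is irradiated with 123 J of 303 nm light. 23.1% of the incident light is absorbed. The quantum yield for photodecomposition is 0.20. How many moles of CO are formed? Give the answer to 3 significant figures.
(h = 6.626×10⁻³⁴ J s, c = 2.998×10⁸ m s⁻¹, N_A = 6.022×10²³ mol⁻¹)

1.44×10⁻⁵ mol

Photon energy at 303 nm: hc/λ = (6.626×10⁻³⁴)(2.998×10⁸)/(303×10⁻⁹) = 6.556×10⁻¹⁹ J.
Photons incident: 123 / 6.556×10⁻¹⁹ = 1.876×10²⁰, i.e. 1.876×10²⁰/6.022×10²³ = 3.115×10⁻⁴ mol.
Photons absorbed: 0.231 × 3.115×10⁻⁴ = 7.196×10⁻⁵ mol.
Product: Φ × n_abs = 0.20 × 7.196×10⁻⁵ = 1.439×10⁻⁵ mol.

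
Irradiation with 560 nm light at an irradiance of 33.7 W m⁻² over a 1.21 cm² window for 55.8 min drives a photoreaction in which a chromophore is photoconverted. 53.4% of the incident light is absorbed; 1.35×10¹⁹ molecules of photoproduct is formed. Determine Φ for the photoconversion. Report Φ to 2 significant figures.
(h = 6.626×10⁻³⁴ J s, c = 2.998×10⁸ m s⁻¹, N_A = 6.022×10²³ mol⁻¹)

Product: 1.35×10¹⁹ / 6.022×10²³ = 2.242×10⁻⁵ mol.
Photon energy at 560 nm: hc/λ = (6.626×10⁻³⁴)(2.998×10⁸)/(560×10⁻⁹) = 3.547×10⁻¹⁹ J.
Energy delivered: (33.7 W m⁻²)(1.21×10⁻⁴ m²)(3348 s) = 13.65 J.
Photons incident: 13.65 / 3.547×10⁻¹⁹ = 3.848×10¹⁹, i.e. 3.848×10¹⁹/6.022×10²³ = 6.390×10⁻⁵ mol.
Photons absorbed: 0.534 × 6.390×10⁻⁵ = 3.412×10⁻⁵ mol.
Φ = 2.242×10⁻⁵ mol / 3.412×10⁻⁵ mol photons = 0.66.

Φ = 0.66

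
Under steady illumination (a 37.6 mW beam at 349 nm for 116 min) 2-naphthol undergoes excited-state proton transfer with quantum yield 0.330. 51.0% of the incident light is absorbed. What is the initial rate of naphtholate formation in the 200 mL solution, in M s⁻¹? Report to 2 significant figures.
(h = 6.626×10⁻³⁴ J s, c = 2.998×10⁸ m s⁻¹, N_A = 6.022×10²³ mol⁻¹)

Photon energy at 349 nm: hc/λ = (6.626×10⁻³⁴)(2.998×10⁸)/(349×10⁻⁹) = 5.692×10⁻¹⁹ J.
Energy delivered: (37.6 mW)(6960 s) = 261.7 J.
Photons incident: 261.7 / 5.692×10⁻¹⁹ = 4.598×10²⁰, i.e. 4.598×10²⁰/6.022×10²³ = 7.635×10⁻⁴ mol.
Photons absorbed: 0.510 × 7.635×10⁻⁴ = 3.894×10⁻⁴ mol.
Product formed: 0.330 × 3.894×10⁻⁴ = 1.285×10⁻⁴ mol.
Rate: 1.285×10⁻⁴ mol / (6960 s × 0.2 L) = 9.2×10⁻⁸ M s⁻¹.

9.2×10⁻⁸ M s⁻¹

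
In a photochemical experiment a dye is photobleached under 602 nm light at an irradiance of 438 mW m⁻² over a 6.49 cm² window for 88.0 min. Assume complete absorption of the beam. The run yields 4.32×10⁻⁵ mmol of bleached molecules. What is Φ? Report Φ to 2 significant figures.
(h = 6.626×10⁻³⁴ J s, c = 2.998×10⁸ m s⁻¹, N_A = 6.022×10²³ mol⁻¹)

Φ = 0.0057

Product: 4.32×10⁻⁵ mmol = 4.32×10⁻⁸ mol.
Photon energy at 602 nm: hc/λ = (6.626×10⁻³⁴)(2.998×10⁸)/(602×10⁻⁹) = 3.300×10⁻¹⁹ J.
Energy delivered: (438 mW m⁻²)(6.49×10⁻⁴ m²)(5280 s) = 1.501 J.
Photons incident: 1.501 / 3.300×10⁻¹⁹ = 4.548×10¹⁸, i.e. 4.548×10¹⁸/6.022×10²³ = 7.552×10⁻⁶ mol.
Φ = 4.32×10⁻⁸ mol / 7.552×10⁻⁶ mol photons = 0.0057.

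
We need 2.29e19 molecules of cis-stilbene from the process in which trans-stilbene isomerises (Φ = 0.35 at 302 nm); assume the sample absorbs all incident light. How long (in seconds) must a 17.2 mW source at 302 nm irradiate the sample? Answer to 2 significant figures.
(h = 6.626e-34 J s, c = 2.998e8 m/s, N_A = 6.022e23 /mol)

t ≈ 2500 s

Product: 2.29e19 / 6.022e23 = 3.803e-5 mol.
Photons that must be absorbed: 3.803e-5 / 0.35 = 1.087e-4 mol.
Photon energy: hc/λ = 6.578e-19 J; per mole, 3.961e5 J mol⁻¹.
Energy required: 1.087e-4 × 3.961e5 = 43.06 J.
Time: 43.06 J / 0.0172 W = 2500 s.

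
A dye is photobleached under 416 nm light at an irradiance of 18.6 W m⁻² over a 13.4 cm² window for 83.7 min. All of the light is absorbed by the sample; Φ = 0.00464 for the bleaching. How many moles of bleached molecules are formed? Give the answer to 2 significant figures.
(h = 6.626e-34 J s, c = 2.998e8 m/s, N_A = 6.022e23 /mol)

Photon energy at 416 nm: hc/λ = (6.626e-34)(2.998e8)/(416e-9) = 4.775e-19 J.
Energy delivered: (18.6 W m⁻²)(13.4e-4 m²)(5022 s) = 125.2 J.
Photons incident: 125.2 / 4.775e-19 = 2.622e20, i.e. 2.622e20/6.022e23 = 4.354e-4 mol.
Product: Φ × n_abs = 0.00464 × 4.354e-4 = 2.020e-6 mol.

2.0e-6 mol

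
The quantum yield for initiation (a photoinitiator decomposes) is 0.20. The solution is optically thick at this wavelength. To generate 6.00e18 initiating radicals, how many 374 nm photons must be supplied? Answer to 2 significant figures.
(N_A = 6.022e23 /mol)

Product: 6.00e18 / 6.022e23 = 9.963e-6 mol.
Photons that must be absorbed: 9.963e-6 / 0.20 = 4.981e-5 mol.
Photon count: 4.981e-5 × 6.022e23 = 3.0e19.

3.0e19 photons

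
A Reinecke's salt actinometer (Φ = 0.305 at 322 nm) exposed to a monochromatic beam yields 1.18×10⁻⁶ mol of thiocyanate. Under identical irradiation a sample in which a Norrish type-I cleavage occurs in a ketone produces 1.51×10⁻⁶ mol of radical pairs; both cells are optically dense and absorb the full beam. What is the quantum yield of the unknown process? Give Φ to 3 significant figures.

Φ = 0.390

Photons absorbed by the actinometer: 1.18×10⁻⁶ / 0.305 = 3.869×10⁻⁶ mol.
Φ(unknown) = 1.51×10⁻⁶ / 3.869×10⁻⁶ = 0.390.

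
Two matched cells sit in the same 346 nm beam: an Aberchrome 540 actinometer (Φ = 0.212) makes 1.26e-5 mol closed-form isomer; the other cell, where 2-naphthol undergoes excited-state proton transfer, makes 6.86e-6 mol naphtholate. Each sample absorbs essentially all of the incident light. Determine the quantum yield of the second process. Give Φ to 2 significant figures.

Φ = 0.12

Photons absorbed by the actinometer: 1.26e-5 / 0.212 = 5.943e-5 mol.
Φ(unknown) = 6.86e-6 / 5.943e-5 = 0.12.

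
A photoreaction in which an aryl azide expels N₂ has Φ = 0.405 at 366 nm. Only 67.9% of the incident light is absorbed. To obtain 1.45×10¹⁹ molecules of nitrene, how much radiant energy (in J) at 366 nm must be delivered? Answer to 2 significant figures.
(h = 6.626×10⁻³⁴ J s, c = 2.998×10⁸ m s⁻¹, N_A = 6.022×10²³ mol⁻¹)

29 J

Product: 1.45×10¹⁹ / 6.022×10²³ = 2.408×10⁻⁵ mol.
Photons that must be absorbed: 2.408×10⁻⁵ / 0.405 = 5.946×10⁻⁵ mol.
Incident photons needed: 5.946×10⁻⁵ / 0.679 = 8.757×10⁻⁵ mol.
Photon energy: hc/λ = 5.428×10⁻¹⁹ J; per mole, 3.269×10⁵ J mol⁻¹.
Energy required: 8.757×10⁻⁵ × 3.269×10⁵ = 29 J.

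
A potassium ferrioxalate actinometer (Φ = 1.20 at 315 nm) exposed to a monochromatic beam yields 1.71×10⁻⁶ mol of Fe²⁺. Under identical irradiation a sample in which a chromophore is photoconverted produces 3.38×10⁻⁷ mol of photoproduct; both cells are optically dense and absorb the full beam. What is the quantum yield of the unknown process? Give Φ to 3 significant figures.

Photons absorbed by the actinometer: 1.71×10⁻⁶ / 1.20 = 1.425×10⁻⁶ mol.
Φ(unknown) = 3.38×10⁻⁷ / 1.425×10⁻⁶ = 0.237.

Φ = 0.237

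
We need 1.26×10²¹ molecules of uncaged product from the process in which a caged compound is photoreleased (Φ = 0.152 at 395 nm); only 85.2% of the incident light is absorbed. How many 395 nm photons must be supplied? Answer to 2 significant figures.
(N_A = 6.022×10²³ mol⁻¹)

9.7×10²¹ photons

Product: 1.26×10²¹ / 6.022×10²³ = 0.002092 mol.
Photons that must be absorbed: 0.002092 / 0.152 = 0.01376 mol.
Incident photons needed: 0.01376 / 0.852 = 0.01615 mol.
Photon count: 0.01615 × 6.022×10²³ = 9.7×10²¹.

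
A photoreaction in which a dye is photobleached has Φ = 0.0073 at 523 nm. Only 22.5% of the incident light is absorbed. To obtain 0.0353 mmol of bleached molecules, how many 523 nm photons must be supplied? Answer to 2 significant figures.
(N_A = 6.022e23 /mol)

Product: 0.0353 mmol = 3.53e-5 mol.
Photons that must be absorbed: 3.53e-5 / 0.0073 = 0.004836 mol.
Incident photons needed: 0.004836 / 0.225 = 0.02149 mol.
Photon count: 0.02149 × 6.022e23 = 1.3e22.

1.3e22 photons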